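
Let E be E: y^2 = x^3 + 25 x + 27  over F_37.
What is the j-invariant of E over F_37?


Delta = -16(4 a^3 + 27 b^2) mod 37 = 15
-1728 * (4 a)^3 = -1728 * (4*25)^3 mod 37 = 11
j = 11 * 15^(-1) mod 37 = 18

j = 18 (mod 37)


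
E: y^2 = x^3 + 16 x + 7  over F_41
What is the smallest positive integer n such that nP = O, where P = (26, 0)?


Compute successive multiples of P until we hit O:
  1P = (26, 0)
  2P = O

ord(P) = 2


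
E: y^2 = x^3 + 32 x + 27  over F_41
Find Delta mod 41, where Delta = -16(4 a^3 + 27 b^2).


4 a^3 + 27 b^2 = 4*32^3 + 27*27^2 = 131072 + 19683 = 150755
Delta = -16 * (150755) = -2412080
Delta mod 41 = 32

Delta = 32 (mod 41)


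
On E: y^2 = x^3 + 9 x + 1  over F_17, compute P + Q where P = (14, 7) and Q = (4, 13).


P != Q, so use the chord formula.
s = (y2 - y1) / (x2 - x1) = (6) / (7) mod 17 = 13
x3 = s^2 - x1 - x2 mod 17 = 13^2 - 14 - 4 = 15
y3 = s (x1 - x3) - y1 mod 17 = 13 * (14 - 15) - 7 = 14

P + Q = (15, 14)


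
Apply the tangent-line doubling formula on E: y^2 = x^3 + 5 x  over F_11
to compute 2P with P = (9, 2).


Doubling: s = (3 x1^2 + a) / (2 y1)
s = (3*9^2 + 5) / (2*2) mod 11 = 7
x3 = s^2 - 2 x1 mod 11 = 7^2 - 2*9 = 9
y3 = s (x1 - x3) - y1 mod 11 = 7 * (9 - 9) - 2 = 9

2P = (9, 9)


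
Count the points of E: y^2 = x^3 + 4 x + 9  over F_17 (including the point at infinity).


For each x in F_17, count y with y^2 = x^3 + 4 x + 9 mod 17:
  x = 0: RHS = 9, y in [3, 14]  -> 2 point(s)
  x = 2: RHS = 8, y in [5, 12]  -> 2 point(s)
  x = 4: RHS = 4, y in [2, 15]  -> 2 point(s)
  x = 5: RHS = 1, y in [1, 16]  -> 2 point(s)
  x = 8: RHS = 9, y in [3, 14]  -> 2 point(s)
  x = 9: RHS = 9, y in [3, 14]  -> 2 point(s)
  x = 12: RHS = 0, y in [0]  -> 1 point(s)
  x = 14: RHS = 4, y in [2, 15]  -> 2 point(s)
  x = 16: RHS = 4, y in [2, 15]  -> 2 point(s)
Affine points: 17. Add the point at infinity: total = 18.

#E(F_17) = 18


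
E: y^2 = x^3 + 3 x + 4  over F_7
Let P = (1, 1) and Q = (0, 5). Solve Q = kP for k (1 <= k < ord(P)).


Enumerate multiples of P until we hit Q = (0, 5):
  1P = (1, 1)
  2P = (0, 2)
  3P = (0, 5)
Match found at i = 3.

k = 3


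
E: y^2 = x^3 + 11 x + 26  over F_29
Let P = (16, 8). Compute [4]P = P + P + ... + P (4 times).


k = 4 = 100_2 (binary, LSB first: 001)
Double-and-add from P = (16, 8):
  bit 0 = 0: acc unchanged = O
  bit 1 = 0: acc unchanged = O
  bit 2 = 1: acc = O + (1, 3) = (1, 3)

4P = (1, 3)


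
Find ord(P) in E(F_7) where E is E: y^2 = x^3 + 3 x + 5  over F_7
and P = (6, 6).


Compute successive multiples of P until we hit O:
  1P = (6, 6)
  2P = (4, 2)
  3P = (1, 4)
  4P = (1, 3)
  5P = (4, 5)
  6P = (6, 1)
  7P = O

ord(P) = 7


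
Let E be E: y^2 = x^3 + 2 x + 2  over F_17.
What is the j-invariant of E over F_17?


Delta = -16(4 a^3 + 27 b^2) mod 17 = 4
-1728 * (4 a)^3 = -1728 * (4*2)^3 mod 17 = 12
j = 12 * 4^(-1) mod 17 = 3

j = 3 (mod 17)


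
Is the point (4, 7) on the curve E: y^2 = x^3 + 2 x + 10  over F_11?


Check whether y^2 = x^3 + 2 x + 10 (mod 11) for (x, y) = (4, 7).
LHS: y^2 = 7^2 mod 11 = 5
RHS: x^3 + 2 x + 10 = 4^3 + 2*4 + 10 mod 11 = 5
LHS = RHS

Yes, on the curve


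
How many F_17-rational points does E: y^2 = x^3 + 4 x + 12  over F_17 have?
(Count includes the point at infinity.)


For each x in F_17, count y with y^2 = x^3 + 4 x + 12 mod 17:
  x = 1: RHS = 0, y in [0]  -> 1 point(s)
  x = 3: RHS = 0, y in [0]  -> 1 point(s)
  x = 5: RHS = 4, y in [2, 15]  -> 2 point(s)
  x = 7: RHS = 9, y in [3, 14]  -> 2 point(s)
  x = 10: RHS = 15, y in [7, 10]  -> 2 point(s)
  x = 13: RHS = 0, y in [0]  -> 1 point(s)
  x = 15: RHS = 13, y in [8, 9]  -> 2 point(s)
Affine points: 11. Add the point at infinity: total = 12.

#E(F_17) = 12


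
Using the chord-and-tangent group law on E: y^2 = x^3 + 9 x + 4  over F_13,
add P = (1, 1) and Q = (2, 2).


P != Q, so use the chord formula.
s = (y2 - y1) / (x2 - x1) = (1) / (1) mod 13 = 1
x3 = s^2 - x1 - x2 mod 13 = 1^2 - 1 - 2 = 11
y3 = s (x1 - x3) - y1 mod 13 = 1 * (1 - 11) - 1 = 2

P + Q = (11, 2)


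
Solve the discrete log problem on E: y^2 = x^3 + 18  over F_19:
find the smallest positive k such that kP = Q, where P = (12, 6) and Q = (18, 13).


Enumerate multiples of P until we hit Q = (18, 13):
  1P = (12, 6)
  2P = (18, 6)
  3P = (8, 13)
  4P = (8, 6)
  5P = (18, 13)
Match found at i = 5.

k = 5


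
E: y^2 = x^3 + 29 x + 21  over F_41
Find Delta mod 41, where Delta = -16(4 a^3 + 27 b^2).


4 a^3 + 27 b^2 = 4*29^3 + 27*21^2 = 97556 + 11907 = 109463
Delta = -16 * (109463) = -1751408
Delta mod 41 = 30

Delta = 30 (mod 41)


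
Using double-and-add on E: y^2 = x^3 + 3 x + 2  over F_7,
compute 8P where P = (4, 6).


k = 8 = 1000_2 (binary, LSB first: 0001)
Double-and-add from P = (4, 6):
  bit 0 = 0: acc unchanged = O
  bit 1 = 0: acc unchanged = O
  bit 2 = 0: acc unchanged = O
  bit 3 = 1: acc = O + (4, 1) = (4, 1)

8P = (4, 1)


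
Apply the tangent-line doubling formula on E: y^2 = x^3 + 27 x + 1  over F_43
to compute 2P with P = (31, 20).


Doubling: s = (3 x1^2 + a) / (2 y1)
s = (3*31^2 + 27) / (2*20) mod 43 = 19
x3 = s^2 - 2 x1 mod 43 = 19^2 - 2*31 = 41
y3 = s (x1 - x3) - y1 mod 43 = 19 * (31 - 41) - 20 = 5

2P = (41, 5)


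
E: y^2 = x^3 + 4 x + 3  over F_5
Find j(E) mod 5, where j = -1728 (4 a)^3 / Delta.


Delta = -16(4 a^3 + 27 b^2) mod 5 = 1
-1728 * (4 a)^3 = -1728 * (4*4)^3 mod 5 = 2
j = 2 * 1^(-1) mod 5 = 2

j = 2 (mod 5)


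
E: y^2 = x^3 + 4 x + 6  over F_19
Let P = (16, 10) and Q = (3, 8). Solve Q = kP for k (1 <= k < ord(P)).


Enumerate multiples of P until we hit Q = (3, 8):
  1P = (16, 10)
  2P = (17, 16)
  3P = (3, 11)
  4P = (9, 7)
  5P = (0, 5)
  6P = (10, 18)
  7P = (18, 18)
  8P = (1, 12)
  9P = (7, 4)
  10P = (7, 15)
  11P = (1, 7)
  12P = (18, 1)
  13P = (10, 1)
  14P = (0, 14)
  15P = (9, 12)
  16P = (3, 8)
Match found at i = 16.

k = 16


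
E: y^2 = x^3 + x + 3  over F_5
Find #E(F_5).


For each x in F_5, count y with y^2 = x^3 + 1 x + 3 mod 5:
  x = 1: RHS = 0, y in [0]  -> 1 point(s)
  x = 4: RHS = 1, y in [1, 4]  -> 2 point(s)
Affine points: 3. Add the point at infinity: total = 4.

#E(F_5) = 4


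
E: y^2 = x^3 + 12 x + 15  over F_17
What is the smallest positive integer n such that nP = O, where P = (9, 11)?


Compute successive multiples of P until we hit O:
  1P = (9, 11)
  2P = (16, 6)
  3P = (5, 8)
  4P = (11, 13)
  5P = (15, 0)
  6P = (11, 4)
  7P = (5, 9)
  8P = (16, 11)
  ... (continuing to 10P)
  10P = O

ord(P) = 10


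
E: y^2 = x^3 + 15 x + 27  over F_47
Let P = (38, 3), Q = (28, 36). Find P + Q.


P != Q, so use the chord formula.
s = (y2 - y1) / (x2 - x1) = (33) / (37) mod 47 = 39
x3 = s^2 - x1 - x2 mod 47 = 39^2 - 38 - 28 = 45
y3 = s (x1 - x3) - y1 mod 47 = 39 * (38 - 45) - 3 = 6

P + Q = (45, 6)


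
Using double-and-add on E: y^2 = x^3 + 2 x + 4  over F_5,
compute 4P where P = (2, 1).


k = 4 = 100_2 (binary, LSB first: 001)
Double-and-add from P = (2, 1):
  bit 0 = 0: acc unchanged = O
  bit 1 = 0: acc unchanged = O
  bit 2 = 1: acc = O + (4, 4) = (4, 4)

4P = (4, 4)


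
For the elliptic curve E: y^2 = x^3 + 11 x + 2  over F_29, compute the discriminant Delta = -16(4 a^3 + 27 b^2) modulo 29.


4 a^3 + 27 b^2 = 4*11^3 + 27*2^2 = 5324 + 108 = 5432
Delta = -16 * (5432) = -86912
Delta mod 29 = 1

Delta = 1 (mod 29)


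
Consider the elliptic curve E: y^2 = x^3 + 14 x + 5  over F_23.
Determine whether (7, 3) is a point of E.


Check whether y^2 = x^3 + 14 x + 5 (mod 23) for (x, y) = (7, 3).
LHS: y^2 = 3^2 mod 23 = 9
RHS: x^3 + 14 x + 5 = 7^3 + 14*7 + 5 mod 23 = 9
LHS = RHS

Yes, on the curve


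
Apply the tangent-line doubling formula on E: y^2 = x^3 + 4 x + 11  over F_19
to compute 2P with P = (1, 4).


Doubling: s = (3 x1^2 + a) / (2 y1)
s = (3*1^2 + 4) / (2*4) mod 19 = 8
x3 = s^2 - 2 x1 mod 19 = 8^2 - 2*1 = 5
y3 = s (x1 - x3) - y1 mod 19 = 8 * (1 - 5) - 4 = 2

2P = (5, 2)


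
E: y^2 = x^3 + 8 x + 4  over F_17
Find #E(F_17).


For each x in F_17, count y with y^2 = x^3 + 8 x + 4 mod 17:
  x = 0: RHS = 4, y in [2, 15]  -> 2 point(s)
  x = 1: RHS = 13, y in [8, 9]  -> 2 point(s)
  x = 3: RHS = 4, y in [2, 15]  -> 2 point(s)
  x = 4: RHS = 15, y in [7, 10]  -> 2 point(s)
  x = 5: RHS = 16, y in [4, 13]  -> 2 point(s)
  x = 6: RHS = 13, y in [8, 9]  -> 2 point(s)
  x = 8: RHS = 2, y in [6, 11]  -> 2 point(s)
  x = 10: RHS = 13, y in [8, 9]  -> 2 point(s)
  x = 12: RHS = 9, y in [3, 14]  -> 2 point(s)
  x = 14: RHS = 4, y in [2, 15]  -> 2 point(s)
Affine points: 20. Add the point at infinity: total = 21.

#E(F_17) = 21


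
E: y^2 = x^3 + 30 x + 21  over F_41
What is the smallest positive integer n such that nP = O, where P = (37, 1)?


Compute successive multiples of P until we hit O:
  1P = (37, 1)
  2P = (12, 31)
  3P = (0, 12)
  4P = (9, 35)
  5P = (13, 5)
  6P = (40, 20)
  7P = (36, 19)
  8P = (5, 38)
  ... (continuing to 22P)
  22P = O

ord(P) = 22


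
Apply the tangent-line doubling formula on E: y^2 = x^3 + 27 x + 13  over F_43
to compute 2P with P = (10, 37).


Doubling: s = (3 x1^2 + a) / (2 y1)
s = (3*10^2 + 27) / (2*37) mod 43 = 5
x3 = s^2 - 2 x1 mod 43 = 5^2 - 2*10 = 5
y3 = s (x1 - x3) - y1 mod 43 = 5 * (10 - 5) - 37 = 31

2P = (5, 31)


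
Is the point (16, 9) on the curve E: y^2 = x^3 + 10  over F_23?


Check whether y^2 = x^3 + 0 x + 10 (mod 23) for (x, y) = (16, 9).
LHS: y^2 = 9^2 mod 23 = 12
RHS: x^3 + 0 x + 10 = 16^3 + 0*16 + 10 mod 23 = 12
LHS = RHS

Yes, on the curve


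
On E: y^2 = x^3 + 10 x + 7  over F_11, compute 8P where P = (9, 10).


k = 8 = 1000_2 (binary, LSB first: 0001)
Double-and-add from P = (9, 10):
  bit 0 = 0: acc unchanged = O
  bit 1 = 0: acc unchanged = O
  bit 2 = 0: acc unchanged = O
  bit 3 = 1: acc = O + (9, 1) = (9, 1)

8P = (9, 1)


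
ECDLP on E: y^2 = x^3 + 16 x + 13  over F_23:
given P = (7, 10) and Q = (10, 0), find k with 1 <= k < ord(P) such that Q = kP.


Enumerate multiples of P until we hit Q = (10, 0):
  1P = (7, 10)
  2P = (12, 1)
  3P = (10, 0)
Match found at i = 3.

k = 3


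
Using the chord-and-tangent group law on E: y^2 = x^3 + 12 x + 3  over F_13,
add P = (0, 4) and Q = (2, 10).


P != Q, so use the chord formula.
s = (y2 - y1) / (x2 - x1) = (6) / (2) mod 13 = 3
x3 = s^2 - x1 - x2 mod 13 = 3^2 - 0 - 2 = 7
y3 = s (x1 - x3) - y1 mod 13 = 3 * (0 - 7) - 4 = 1

P + Q = (7, 1)


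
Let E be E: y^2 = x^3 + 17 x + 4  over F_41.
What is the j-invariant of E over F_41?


Delta = -16(4 a^3 + 27 b^2) mod 41 = 14
-1728 * (4 a)^3 = -1728 * (4*17)^3 mod 41 = 23
j = 23 * 14^(-1) mod 41 = 28

j = 28 (mod 41)


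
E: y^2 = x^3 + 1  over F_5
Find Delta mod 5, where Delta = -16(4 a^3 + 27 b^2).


4 a^3 + 27 b^2 = 4*0^3 + 27*1^2 = 0 + 27 = 27
Delta = -16 * (27) = -432
Delta mod 5 = 3

Delta = 3 (mod 5)


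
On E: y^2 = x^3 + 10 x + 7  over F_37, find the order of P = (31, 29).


Compute successive multiples of P until we hit O:
  1P = (31, 29)
  2P = (8, 28)
  3P = (25, 34)
  4P = (30, 1)
  5P = (20, 20)
  6P = (20, 17)
  7P = (30, 36)
  8P = (25, 3)
  ... (continuing to 11P)
  11P = O

ord(P) = 11


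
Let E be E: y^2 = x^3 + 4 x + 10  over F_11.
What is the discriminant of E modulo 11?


4 a^3 + 27 b^2 = 4*4^3 + 27*10^2 = 256 + 2700 = 2956
Delta = -16 * (2956) = -47296
Delta mod 11 = 4

Delta = 4 (mod 11)


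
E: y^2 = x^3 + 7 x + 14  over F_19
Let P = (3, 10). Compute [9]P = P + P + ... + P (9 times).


k = 9 = 1001_2 (binary, LSB first: 1001)
Double-and-add from P = (3, 10):
  bit 0 = 1: acc = O + (3, 10) = (3, 10)
  bit 1 = 0: acc unchanged = (3, 10)
  bit 2 = 0: acc unchanged = (3, 10)
  bit 3 = 1: acc = (3, 10) + (11, 15) = (14, 14)

9P = (14, 14)


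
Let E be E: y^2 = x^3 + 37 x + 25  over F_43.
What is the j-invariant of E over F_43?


Delta = -16(4 a^3 + 27 b^2) mod 43 = 18
-1728 * (4 a)^3 = -1728 * (4*37)^3 mod 43 = 39
j = 39 * 18^(-1) mod 43 = 38

j = 38 (mod 43)


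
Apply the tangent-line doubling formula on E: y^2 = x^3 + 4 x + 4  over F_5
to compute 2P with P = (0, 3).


Doubling: s = (3 x1^2 + a) / (2 y1)
s = (3*0^2 + 4) / (2*3) mod 5 = 4
x3 = s^2 - 2 x1 mod 5 = 4^2 - 2*0 = 1
y3 = s (x1 - x3) - y1 mod 5 = 4 * (0 - 1) - 3 = 3

2P = (1, 3)


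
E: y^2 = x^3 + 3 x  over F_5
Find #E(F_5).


For each x in F_5, count y with y^2 = x^3 + 3 x + 0 mod 5:
  x = 0: RHS = 0, y in [0]  -> 1 point(s)
  x = 1: RHS = 4, y in [2, 3]  -> 2 point(s)
  x = 2: RHS = 4, y in [2, 3]  -> 2 point(s)
  x = 3: RHS = 1, y in [1, 4]  -> 2 point(s)
  x = 4: RHS = 1, y in [1, 4]  -> 2 point(s)
Affine points: 9. Add the point at infinity: total = 10.

#E(F_5) = 10


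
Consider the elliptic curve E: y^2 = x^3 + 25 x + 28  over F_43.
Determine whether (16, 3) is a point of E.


Check whether y^2 = x^3 + 25 x + 28 (mod 43) for (x, y) = (16, 3).
LHS: y^2 = 3^2 mod 43 = 9
RHS: x^3 + 25 x + 28 = 16^3 + 25*16 + 28 mod 43 = 9
LHS = RHS

Yes, on the curve


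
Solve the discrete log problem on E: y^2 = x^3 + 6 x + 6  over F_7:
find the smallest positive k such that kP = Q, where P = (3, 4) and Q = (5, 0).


Enumerate multiples of P until we hit Q = (5, 0):
  1P = (3, 4)
  2P = (5, 0)
Match found at i = 2.

k = 2


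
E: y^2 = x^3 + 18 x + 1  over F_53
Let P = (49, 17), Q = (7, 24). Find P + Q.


P != Q, so use the chord formula.
s = (y2 - y1) / (x2 - x1) = (7) / (11) mod 53 = 44
x3 = s^2 - x1 - x2 mod 53 = 44^2 - 49 - 7 = 25
y3 = s (x1 - x3) - y1 mod 53 = 44 * (49 - 25) - 17 = 32

P + Q = (25, 32)


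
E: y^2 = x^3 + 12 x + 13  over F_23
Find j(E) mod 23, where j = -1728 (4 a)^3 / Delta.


Delta = -16(4 a^3 + 27 b^2) mod 23 = 9
-1728 * (4 a)^3 = -1728 * (4*12)^3 mod 23 = 22
j = 22 * 9^(-1) mod 23 = 5

j = 5 (mod 23)


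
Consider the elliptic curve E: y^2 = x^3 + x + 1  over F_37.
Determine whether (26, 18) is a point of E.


Check whether y^2 = x^3 + 1 x + 1 (mod 37) for (x, y) = (26, 18).
LHS: y^2 = 18^2 mod 37 = 28
RHS: x^3 + 1 x + 1 = 26^3 + 1*26 + 1 mod 37 = 28
LHS = RHS

Yes, on the curve


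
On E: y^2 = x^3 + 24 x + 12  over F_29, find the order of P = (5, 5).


Compute successive multiples of P until we hit O:
  1P = (5, 5)
  2P = (10, 18)
  3P = (8, 22)
  4P = (3, 16)
  5P = (15, 21)
  6P = (22, 20)
  7P = (9, 0)
  8P = (22, 9)
  ... (continuing to 14P)
  14P = O

ord(P) = 14


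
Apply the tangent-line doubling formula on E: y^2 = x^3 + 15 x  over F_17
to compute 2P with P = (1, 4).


Doubling: s = (3 x1^2 + a) / (2 y1)
s = (3*1^2 + 15) / (2*4) mod 17 = 15
x3 = s^2 - 2 x1 mod 17 = 15^2 - 2*1 = 2
y3 = s (x1 - x3) - y1 mod 17 = 15 * (1 - 2) - 4 = 15

2P = (2, 15)


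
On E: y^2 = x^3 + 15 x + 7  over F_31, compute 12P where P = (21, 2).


k = 12 = 1100_2 (binary, LSB first: 0011)
Double-and-add from P = (21, 2):
  bit 0 = 0: acc unchanged = O
  bit 1 = 0: acc unchanged = O
  bit 2 = 1: acc = O + (0, 10) = (0, 10)
  bit 3 = 1: acc = (0, 10) + (18, 23) = (14, 4)

12P = (14, 4)


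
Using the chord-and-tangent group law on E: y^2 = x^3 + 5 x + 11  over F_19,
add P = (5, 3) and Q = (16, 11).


P != Q, so use the chord formula.
s = (y2 - y1) / (x2 - x1) = (8) / (11) mod 19 = 18
x3 = s^2 - x1 - x2 mod 19 = 18^2 - 5 - 16 = 18
y3 = s (x1 - x3) - y1 mod 19 = 18 * (5 - 18) - 3 = 10

P + Q = (18, 10)


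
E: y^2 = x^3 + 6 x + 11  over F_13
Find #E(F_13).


For each x in F_13, count y with y^2 = x^3 + 6 x + 11 mod 13:
  x = 3: RHS = 4, y in [2, 11]  -> 2 point(s)
  x = 5: RHS = 10, y in [6, 7]  -> 2 point(s)
  x = 6: RHS = 3, y in [4, 9]  -> 2 point(s)
  x = 8: RHS = 12, y in [5, 8]  -> 2 point(s)
  x = 9: RHS = 1, y in [1, 12]  -> 2 point(s)
  x = 11: RHS = 4, y in [2, 11]  -> 2 point(s)
  x = 12: RHS = 4, y in [2, 11]  -> 2 point(s)
Affine points: 14. Add the point at infinity: total = 15.

#E(F_13) = 15


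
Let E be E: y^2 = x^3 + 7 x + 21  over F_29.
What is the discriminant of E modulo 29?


4 a^3 + 27 b^2 = 4*7^3 + 27*21^2 = 1372 + 11907 = 13279
Delta = -16 * (13279) = -212464
Delta mod 29 = 19

Delta = 19 (mod 29)


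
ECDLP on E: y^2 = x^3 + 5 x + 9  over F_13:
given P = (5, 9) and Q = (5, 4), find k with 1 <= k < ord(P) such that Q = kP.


Enumerate multiples of P until we hit Q = (5, 4):
  1P = (5, 9)
  2P = (12, 9)
  3P = (9, 4)
  4P = (3, 8)
  5P = (2, 12)
  6P = (7, 6)
  7P = (0, 3)
  8P = (11, 2)
  9P = (11, 11)
  10P = (0, 10)
  11P = (7, 7)
  12P = (2, 1)
  13P = (3, 5)
  14P = (9, 9)
  15P = (12, 4)
  16P = (5, 4)
Match found at i = 16.

k = 16


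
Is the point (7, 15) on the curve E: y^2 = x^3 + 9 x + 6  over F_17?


Check whether y^2 = x^3 + 9 x + 6 (mod 17) for (x, y) = (7, 15).
LHS: y^2 = 15^2 mod 17 = 4
RHS: x^3 + 9 x + 6 = 7^3 + 9*7 + 6 mod 17 = 4
LHS = RHS

Yes, on the curve


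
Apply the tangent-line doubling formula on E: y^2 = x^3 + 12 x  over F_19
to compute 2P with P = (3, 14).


Doubling: s = (3 x1^2 + a) / (2 y1)
s = (3*3^2 + 12) / (2*14) mod 19 = 17
x3 = s^2 - 2 x1 mod 19 = 17^2 - 2*3 = 17
y3 = s (x1 - x3) - y1 mod 19 = 17 * (3 - 17) - 14 = 14

2P = (17, 14)


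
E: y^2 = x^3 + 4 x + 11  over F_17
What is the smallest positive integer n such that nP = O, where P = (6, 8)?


Compute successive multiples of P until we hit O:
  1P = (6, 8)
  2P = (3, 13)
  3P = (7, 5)
  4P = (13, 13)
  5P = (11, 3)
  6P = (1, 4)
  7P = (12, 11)
  8P = (12, 6)
  ... (continuing to 15P)
  15P = O

ord(P) = 15


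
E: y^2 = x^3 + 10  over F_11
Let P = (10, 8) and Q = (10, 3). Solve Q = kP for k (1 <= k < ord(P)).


Enumerate multiples of P until we hit Q = (10, 3):
  1P = (10, 8)
  2P = (5, 6)
  3P = (1, 0)
  4P = (5, 5)
  5P = (10, 3)
Match found at i = 5.

k = 5


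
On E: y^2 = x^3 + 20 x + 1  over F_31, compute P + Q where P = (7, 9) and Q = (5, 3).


P != Q, so use the chord formula.
s = (y2 - y1) / (x2 - x1) = (25) / (29) mod 31 = 3
x3 = s^2 - x1 - x2 mod 31 = 3^2 - 7 - 5 = 28
y3 = s (x1 - x3) - y1 mod 31 = 3 * (7 - 28) - 9 = 21

P + Q = (28, 21)


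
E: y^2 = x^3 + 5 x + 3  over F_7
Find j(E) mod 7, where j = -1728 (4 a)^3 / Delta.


Delta = -16(4 a^3 + 27 b^2) mod 7 = 5
-1728 * (4 a)^3 = -1728 * (4*5)^3 mod 7 = 6
j = 6 * 5^(-1) mod 7 = 4

j = 4 (mod 7)


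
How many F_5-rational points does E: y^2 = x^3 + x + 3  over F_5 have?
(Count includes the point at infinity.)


For each x in F_5, count y with y^2 = x^3 + 1 x + 3 mod 5:
  x = 1: RHS = 0, y in [0]  -> 1 point(s)
  x = 4: RHS = 1, y in [1, 4]  -> 2 point(s)
Affine points: 3. Add the point at infinity: total = 4.

#E(F_5) = 4


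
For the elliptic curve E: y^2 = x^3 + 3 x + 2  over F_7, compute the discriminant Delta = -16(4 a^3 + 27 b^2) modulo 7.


4 a^3 + 27 b^2 = 4*3^3 + 27*2^2 = 108 + 108 = 216
Delta = -16 * (216) = -3456
Delta mod 7 = 2

Delta = 2 (mod 7)


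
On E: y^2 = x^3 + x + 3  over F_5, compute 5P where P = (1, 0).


k = 5 = 101_2 (binary, LSB first: 101)
Double-and-add from P = (1, 0):
  bit 0 = 1: acc = O + (1, 0) = (1, 0)
  bit 1 = 0: acc unchanged = (1, 0)
  bit 2 = 1: acc = (1, 0) + O = (1, 0)

5P = (1, 0)


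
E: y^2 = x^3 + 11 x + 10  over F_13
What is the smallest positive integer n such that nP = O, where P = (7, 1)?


Compute successive multiples of P until we hit O:
  1P = (7, 1)
  2P = (0, 6)
  3P = (2, 1)
  4P = (4, 12)
  5P = (1, 3)
  6P = (8, 8)
  7P = (8, 5)
  8P = (1, 10)
  ... (continuing to 13P)
  13P = O

ord(P) = 13


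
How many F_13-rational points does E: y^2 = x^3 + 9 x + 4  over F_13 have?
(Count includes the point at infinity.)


For each x in F_13, count y with y^2 = x^3 + 9 x + 4 mod 13:
  x = 0: RHS = 4, y in [2, 11]  -> 2 point(s)
  x = 1: RHS = 1, y in [1, 12]  -> 2 point(s)
  x = 2: RHS = 4, y in [2, 11]  -> 2 point(s)
  x = 4: RHS = 0, y in [0]  -> 1 point(s)
  x = 6: RHS = 1, y in [1, 12]  -> 2 point(s)
  x = 8: RHS = 3, y in [4, 9]  -> 2 point(s)
  x = 11: RHS = 4, y in [2, 11]  -> 2 point(s)
Affine points: 13. Add the point at infinity: total = 14.

#E(F_13) = 14


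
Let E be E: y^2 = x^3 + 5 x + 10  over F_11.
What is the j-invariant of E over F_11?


Delta = -16(4 a^3 + 27 b^2) mod 11 = 5
-1728 * (4 a)^3 = -1728 * (4*5)^3 mod 11 = 8
j = 8 * 5^(-1) mod 11 = 6

j = 6 (mod 11)


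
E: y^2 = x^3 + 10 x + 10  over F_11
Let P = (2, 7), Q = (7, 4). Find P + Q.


P != Q, so use the chord formula.
s = (y2 - y1) / (x2 - x1) = (8) / (5) mod 11 = 6
x3 = s^2 - x1 - x2 mod 11 = 6^2 - 2 - 7 = 5
y3 = s (x1 - x3) - y1 mod 11 = 6 * (2 - 5) - 7 = 8

P + Q = (5, 8)


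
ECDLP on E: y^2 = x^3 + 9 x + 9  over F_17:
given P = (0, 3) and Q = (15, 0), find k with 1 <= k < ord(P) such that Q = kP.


Enumerate multiples of P until we hit Q = (15, 0):
  1P = (0, 3)
  2P = (15, 0)
Match found at i = 2.

k = 2


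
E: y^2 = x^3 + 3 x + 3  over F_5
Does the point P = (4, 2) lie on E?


Check whether y^2 = x^3 + 3 x + 3 (mod 5) for (x, y) = (4, 2).
LHS: y^2 = 2^2 mod 5 = 4
RHS: x^3 + 3 x + 3 = 4^3 + 3*4 + 3 mod 5 = 4
LHS = RHS

Yes, on the curve


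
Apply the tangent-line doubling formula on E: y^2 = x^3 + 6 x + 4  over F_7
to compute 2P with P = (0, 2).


Doubling: s = (3 x1^2 + a) / (2 y1)
s = (3*0^2 + 6) / (2*2) mod 7 = 5
x3 = s^2 - 2 x1 mod 7 = 5^2 - 2*0 = 4
y3 = s (x1 - x3) - y1 mod 7 = 5 * (0 - 4) - 2 = 6

2P = (4, 6)


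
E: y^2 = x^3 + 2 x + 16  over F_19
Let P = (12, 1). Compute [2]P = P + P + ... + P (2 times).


k = 2 = 10_2 (binary, LSB first: 01)
Double-and-add from P = (12, 1):
  bit 0 = 0: acc unchanged = O
  bit 1 = 1: acc = O + (2, 3) = (2, 3)

2P = (2, 3)


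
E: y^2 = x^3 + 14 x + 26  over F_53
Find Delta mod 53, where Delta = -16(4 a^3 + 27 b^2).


4 a^3 + 27 b^2 = 4*14^3 + 27*26^2 = 10976 + 18252 = 29228
Delta = -16 * (29228) = -467648
Delta mod 53 = 24

Delta = 24 (mod 53)


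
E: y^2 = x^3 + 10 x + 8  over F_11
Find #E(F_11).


For each x in F_11, count y with y^2 = x^3 + 10 x + 8 mod 11:
  x = 2: RHS = 3, y in [5, 6]  -> 2 point(s)
  x = 6: RHS = 9, y in [3, 8]  -> 2 point(s)
  x = 7: RHS = 3, y in [5, 6]  -> 2 point(s)
Affine points: 6. Add the point at infinity: total = 7.

#E(F_11) = 7


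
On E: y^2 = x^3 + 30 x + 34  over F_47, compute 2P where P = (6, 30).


Doubling: s = (3 x1^2 + a) / (2 y1)
s = (3*6^2 + 30) / (2*30) mod 47 = 7
x3 = s^2 - 2 x1 mod 47 = 7^2 - 2*6 = 37
y3 = s (x1 - x3) - y1 mod 47 = 7 * (6 - 37) - 30 = 35

2P = (37, 35)


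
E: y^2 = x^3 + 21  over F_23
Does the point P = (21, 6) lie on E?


Check whether y^2 = x^3 + 0 x + 21 (mod 23) for (x, y) = (21, 6).
LHS: y^2 = 6^2 mod 23 = 13
RHS: x^3 + 0 x + 21 = 21^3 + 0*21 + 21 mod 23 = 13
LHS = RHS

Yes, on the curve


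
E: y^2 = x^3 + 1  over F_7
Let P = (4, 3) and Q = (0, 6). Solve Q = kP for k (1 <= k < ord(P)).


Enumerate multiples of P until we hit Q = (0, 6):
  1P = (4, 3)
  2P = (0, 1)
  3P = (5, 0)
  4P = (0, 6)
Match found at i = 4.

k = 4


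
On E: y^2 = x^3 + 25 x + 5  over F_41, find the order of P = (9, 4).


Compute successive multiples of P until we hit O:
  1P = (9, 4)
  2P = (28, 36)
  3P = (40, 15)
  4P = (1, 20)
  5P = (35, 7)
  6P = (20, 31)
  7P = (37, 13)
  8P = (3, 36)
  ... (continuing to 24P)
  24P = O

ord(P) = 24


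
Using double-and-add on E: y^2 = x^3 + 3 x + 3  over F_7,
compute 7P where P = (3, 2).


k = 7 = 111_2 (binary, LSB first: 111)
Double-and-add from P = (3, 2):
  bit 0 = 1: acc = O + (3, 2) = (3, 2)
  bit 1 = 1: acc = (3, 2) + (3, 5) = O
  bit 2 = 1: acc = O + (3, 2) = (3, 2)

7P = (3, 2)


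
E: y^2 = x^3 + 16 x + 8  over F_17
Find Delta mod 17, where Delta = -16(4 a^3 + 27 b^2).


4 a^3 + 27 b^2 = 4*16^3 + 27*8^2 = 16384 + 1728 = 18112
Delta = -16 * (18112) = -289792
Delta mod 17 = 7

Delta = 7 (mod 17)


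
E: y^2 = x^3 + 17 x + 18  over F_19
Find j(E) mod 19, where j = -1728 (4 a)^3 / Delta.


Delta = -16(4 a^3 + 27 b^2) mod 19 = 4
-1728 * (4 a)^3 = -1728 * (4*17)^3 mod 19 = 1
j = 1 * 4^(-1) mod 19 = 5

j = 5 (mod 19)


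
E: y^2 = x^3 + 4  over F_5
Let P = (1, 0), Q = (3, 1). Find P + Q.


P != Q, so use the chord formula.
s = (y2 - y1) / (x2 - x1) = (1) / (2) mod 5 = 3
x3 = s^2 - x1 - x2 mod 5 = 3^2 - 1 - 3 = 0
y3 = s (x1 - x3) - y1 mod 5 = 3 * (1 - 0) - 0 = 3

P + Q = (0, 3)


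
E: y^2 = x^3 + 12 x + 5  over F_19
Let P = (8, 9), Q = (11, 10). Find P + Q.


P != Q, so use the chord formula.
s = (y2 - y1) / (x2 - x1) = (1) / (3) mod 19 = 13
x3 = s^2 - x1 - x2 mod 19 = 13^2 - 8 - 11 = 17
y3 = s (x1 - x3) - y1 mod 19 = 13 * (8 - 17) - 9 = 7

P + Q = (17, 7)


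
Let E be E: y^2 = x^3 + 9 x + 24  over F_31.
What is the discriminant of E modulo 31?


4 a^3 + 27 b^2 = 4*9^3 + 27*24^2 = 2916 + 15552 = 18468
Delta = -16 * (18468) = -295488
Delta mod 31 = 4

Delta = 4 (mod 31)


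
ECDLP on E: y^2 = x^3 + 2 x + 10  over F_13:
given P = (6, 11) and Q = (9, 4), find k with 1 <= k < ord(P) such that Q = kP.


Enumerate multiples of P until we hit Q = (9, 4):
  1P = (6, 11)
  2P = (0, 6)
  3P = (3, 11)
  4P = (4, 2)
  5P = (7, 4)
  6P = (10, 4)
  7P = (9, 4)
Match found at i = 7.

k = 7


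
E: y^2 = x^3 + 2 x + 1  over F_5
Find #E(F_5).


For each x in F_5, count y with y^2 = x^3 + 2 x + 1 mod 5:
  x = 0: RHS = 1, y in [1, 4]  -> 2 point(s)
  x = 1: RHS = 4, y in [2, 3]  -> 2 point(s)
  x = 3: RHS = 4, y in [2, 3]  -> 2 point(s)
Affine points: 6. Add the point at infinity: total = 7.

#E(F_5) = 7


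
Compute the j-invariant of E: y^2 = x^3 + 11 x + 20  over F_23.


Delta = -16(4 a^3 + 27 b^2) mod 23 = 7
-1728 * (4 a)^3 = -1728 * (4*11)^3 mod 23 = 1
j = 1 * 7^(-1) mod 23 = 10

j = 10 (mod 23)


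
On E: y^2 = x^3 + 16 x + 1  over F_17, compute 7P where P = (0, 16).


k = 7 = 111_2 (binary, LSB first: 111)
Double-and-add from P = (0, 16):
  bit 0 = 1: acc = O + (0, 16) = (0, 16)
  bit 1 = 1: acc = (0, 16) + (13, 3) = (5, 6)
  bit 2 = 1: acc = (5, 6) + (16, 16) = (12, 0)

7P = (12, 0)


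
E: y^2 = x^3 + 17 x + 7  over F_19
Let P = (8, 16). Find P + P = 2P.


Doubling: s = (3 x1^2 + a) / (2 y1)
s = (3*8^2 + 17) / (2*16) mod 19 = 0
x3 = s^2 - 2 x1 mod 19 = 0^2 - 2*8 = 3
y3 = s (x1 - x3) - y1 mod 19 = 0 * (8 - 3) - 16 = 3

2P = (3, 3)


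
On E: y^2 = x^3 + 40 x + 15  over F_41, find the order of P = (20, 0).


Compute successive multiples of P until we hit O:
  1P = (20, 0)
  2P = O

ord(P) = 2


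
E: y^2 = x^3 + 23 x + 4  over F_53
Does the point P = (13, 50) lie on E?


Check whether y^2 = x^3 + 23 x + 4 (mod 53) for (x, y) = (13, 50).
LHS: y^2 = 50^2 mod 53 = 9
RHS: x^3 + 23 x + 4 = 13^3 + 23*13 + 4 mod 53 = 9
LHS = RHS

Yes, on the curve


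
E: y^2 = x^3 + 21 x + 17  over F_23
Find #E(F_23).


For each x in F_23, count y with y^2 = x^3 + 21 x + 17 mod 23:
  x = 1: RHS = 16, y in [4, 19]  -> 2 point(s)
  x = 4: RHS = 4, y in [2, 21]  -> 2 point(s)
  x = 7: RHS = 1, y in [1, 22]  -> 2 point(s)
  x = 10: RHS = 8, y in [10, 13]  -> 2 point(s)
  x = 13: RHS = 3, y in [7, 16]  -> 2 point(s)
  x = 15: RHS = 4, y in [2, 21]  -> 2 point(s)
  x = 21: RHS = 13, y in [6, 17]  -> 2 point(s)
  x = 22: RHS = 18, y in [8, 15]  -> 2 point(s)
Affine points: 16. Add the point at infinity: total = 17.

#E(F_23) = 17


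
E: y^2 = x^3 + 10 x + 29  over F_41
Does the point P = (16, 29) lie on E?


Check whether y^2 = x^3 + 10 x + 29 (mod 41) for (x, y) = (16, 29).
LHS: y^2 = 29^2 mod 41 = 21
RHS: x^3 + 10 x + 29 = 16^3 + 10*16 + 29 mod 41 = 21
LHS = RHS

Yes, on the curve


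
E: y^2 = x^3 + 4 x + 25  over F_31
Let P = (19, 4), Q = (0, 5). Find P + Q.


P != Q, so use the chord formula.
s = (y2 - y1) / (x2 - x1) = (1) / (12) mod 31 = 13
x3 = s^2 - x1 - x2 mod 31 = 13^2 - 19 - 0 = 26
y3 = s (x1 - x3) - y1 mod 31 = 13 * (19 - 26) - 4 = 29

P + Q = (26, 29)


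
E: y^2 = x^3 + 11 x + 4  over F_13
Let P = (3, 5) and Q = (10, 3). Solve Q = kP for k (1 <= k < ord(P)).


Enumerate multiples of P until we hit Q = (10, 3):
  1P = (3, 5)
  2P = (10, 10)
  3P = (9, 0)
  4P = (10, 3)
Match found at i = 4.

k = 4


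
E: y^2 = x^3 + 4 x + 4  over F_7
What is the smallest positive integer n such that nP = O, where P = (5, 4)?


Compute successive multiples of P until we hit O:
  1P = (5, 4)
  2P = (1, 4)
  3P = (1, 3)
  4P = (5, 3)
  5P = O

ord(P) = 5


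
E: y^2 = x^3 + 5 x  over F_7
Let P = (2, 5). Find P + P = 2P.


Doubling: s = (3 x1^2 + a) / (2 y1)
s = (3*2^2 + 5) / (2*5) mod 7 = 1
x3 = s^2 - 2 x1 mod 7 = 1^2 - 2*2 = 4
y3 = s (x1 - x3) - y1 mod 7 = 1 * (2 - 4) - 5 = 0

2P = (4, 0)


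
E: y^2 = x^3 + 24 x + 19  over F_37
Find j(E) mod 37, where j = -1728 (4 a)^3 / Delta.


Delta = -16(4 a^3 + 27 b^2) mod 37 = 11
-1728 * (4 a)^3 = -1728 * (4*24)^3 mod 37 = 23
j = 23 * 11^(-1) mod 37 = 29

j = 29 (mod 37)


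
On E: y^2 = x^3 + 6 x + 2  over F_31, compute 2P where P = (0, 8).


k = 2 = 10_2 (binary, LSB first: 01)
Double-and-add from P = (0, 8):
  bit 0 = 0: acc unchanged = O
  bit 1 = 1: acc = O + (20, 0) = (20, 0)

2P = (20, 0)


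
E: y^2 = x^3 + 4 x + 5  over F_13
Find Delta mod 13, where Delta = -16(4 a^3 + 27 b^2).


4 a^3 + 27 b^2 = 4*4^3 + 27*5^2 = 256 + 675 = 931
Delta = -16 * (931) = -14896
Delta mod 13 = 2

Delta = 2 (mod 13)


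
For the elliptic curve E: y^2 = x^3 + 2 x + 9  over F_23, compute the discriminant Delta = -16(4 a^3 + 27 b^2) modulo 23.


4 a^3 + 27 b^2 = 4*2^3 + 27*9^2 = 32 + 2187 = 2219
Delta = -16 * (2219) = -35504
Delta mod 23 = 8

Delta = 8 (mod 23)


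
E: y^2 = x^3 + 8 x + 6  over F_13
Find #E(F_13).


For each x in F_13, count y with y^2 = x^3 + 8 x + 6 mod 13:
  x = 2: RHS = 4, y in [2, 11]  -> 2 point(s)
  x = 6: RHS = 10, y in [6, 7]  -> 2 point(s)
  x = 8: RHS = 10, y in [6, 7]  -> 2 point(s)
  x = 9: RHS = 1, y in [1, 12]  -> 2 point(s)
  x = 12: RHS = 10, y in [6, 7]  -> 2 point(s)
Affine points: 10. Add the point at infinity: total = 11.

#E(F_13) = 11


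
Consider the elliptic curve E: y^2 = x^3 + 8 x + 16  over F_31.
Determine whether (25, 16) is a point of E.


Check whether y^2 = x^3 + 8 x + 16 (mod 31) for (x, y) = (25, 16).
LHS: y^2 = 16^2 mod 31 = 8
RHS: x^3 + 8 x + 16 = 25^3 + 8*25 + 16 mod 31 = 0
LHS != RHS

No, not on the curve


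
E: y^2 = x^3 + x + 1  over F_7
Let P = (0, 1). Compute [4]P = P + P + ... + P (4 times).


k = 4 = 100_2 (binary, LSB first: 001)
Double-and-add from P = (0, 1):
  bit 0 = 0: acc unchanged = O
  bit 1 = 0: acc unchanged = O
  bit 2 = 1: acc = O + (0, 6) = (0, 6)

4P = (0, 6)


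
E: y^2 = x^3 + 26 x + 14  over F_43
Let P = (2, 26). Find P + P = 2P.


Doubling: s = (3 x1^2 + a) / (2 y1)
s = (3*2^2 + 26) / (2*26) mod 43 = 9
x3 = s^2 - 2 x1 mod 43 = 9^2 - 2*2 = 34
y3 = s (x1 - x3) - y1 mod 43 = 9 * (2 - 34) - 26 = 30

2P = (34, 30)


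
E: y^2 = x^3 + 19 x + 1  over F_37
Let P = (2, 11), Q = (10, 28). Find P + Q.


P != Q, so use the chord formula.
s = (y2 - y1) / (x2 - x1) = (17) / (8) mod 37 = 16
x3 = s^2 - x1 - x2 mod 37 = 16^2 - 2 - 10 = 22
y3 = s (x1 - x3) - y1 mod 37 = 16 * (2 - 22) - 11 = 2

P + Q = (22, 2)


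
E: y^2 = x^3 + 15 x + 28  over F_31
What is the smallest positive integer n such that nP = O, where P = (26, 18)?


Compute successive multiples of P until we hit O:
  1P = (26, 18)
  2P = (24, 18)
  3P = (12, 13)
  4P = (11, 25)
  5P = (4, 11)
  6P = (15, 1)
  7P = (28, 24)
  8P = (17, 9)
  ... (continuing to 20P)
  20P = O

ord(P) = 20


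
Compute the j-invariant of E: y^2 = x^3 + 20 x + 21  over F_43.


Delta = -16(4 a^3 + 27 b^2) mod 43 = 22
-1728 * (4 a)^3 = -1728 * (4*20)^3 mod 43 = 8
j = 8 * 22^(-1) mod 43 = 16

j = 16 (mod 43)


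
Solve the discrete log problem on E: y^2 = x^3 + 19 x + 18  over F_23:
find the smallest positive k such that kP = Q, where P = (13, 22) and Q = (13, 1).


Enumerate multiples of P until we hit Q = (13, 1):
  1P = (13, 22)
  2P = (5, 13)
  3P = (21, 15)
  4P = (16, 18)
  5P = (6, 7)
  6P = (10, 14)
  7P = (2, 15)
  8P = (20, 7)
  9P = (19, 4)
  10P = (0, 8)
  11P = (0, 15)
  12P = (19, 19)
  13P = (20, 16)
  14P = (2, 8)
  15P = (10, 9)
  16P = (6, 16)
  17P = (16, 5)
  18P = (21, 8)
  19P = (5, 10)
  20P = (13, 1)
Match found at i = 20.

k = 20


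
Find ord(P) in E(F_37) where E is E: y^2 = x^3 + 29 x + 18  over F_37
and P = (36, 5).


Compute successive multiples of P until we hit O:
  1P = (36, 5)
  2P = (30, 29)
  3P = (24, 21)
  4P = (24, 16)
  5P = (30, 8)
  6P = (36, 32)
  7P = O

ord(P) = 7


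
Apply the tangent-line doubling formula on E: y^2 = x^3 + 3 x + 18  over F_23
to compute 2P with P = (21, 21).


Doubling: s = (3 x1^2 + a) / (2 y1)
s = (3*21^2 + 3) / (2*21) mod 23 = 2
x3 = s^2 - 2 x1 mod 23 = 2^2 - 2*21 = 8
y3 = s (x1 - x3) - y1 mod 23 = 2 * (21 - 8) - 21 = 5

2P = (8, 5)


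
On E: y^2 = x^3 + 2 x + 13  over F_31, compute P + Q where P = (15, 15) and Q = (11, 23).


P != Q, so use the chord formula.
s = (y2 - y1) / (x2 - x1) = (8) / (27) mod 31 = 29
x3 = s^2 - x1 - x2 mod 31 = 29^2 - 15 - 11 = 9
y3 = s (x1 - x3) - y1 mod 31 = 29 * (15 - 9) - 15 = 4

P + Q = (9, 4)


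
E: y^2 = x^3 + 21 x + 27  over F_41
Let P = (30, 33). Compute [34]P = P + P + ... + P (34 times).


k = 34 = 100010_2 (binary, LSB first: 010001)
Double-and-add from P = (30, 33):
  bit 0 = 0: acc unchanged = O
  bit 1 = 1: acc = O + (24, 28) = (24, 28)
  bit 2 = 0: acc unchanged = (24, 28)
  bit 3 = 0: acc unchanged = (24, 28)
  bit 4 = 0: acc unchanged = (24, 28)
  bit 5 = 1: acc = (24, 28) + (8, 16) = (7, 36)

34P = (7, 36)


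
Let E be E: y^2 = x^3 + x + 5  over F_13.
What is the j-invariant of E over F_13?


Delta = -16(4 a^3 + 27 b^2) mod 13 = 4
-1728 * (4 a)^3 = -1728 * (4*1)^3 mod 13 = 12
j = 12 * 4^(-1) mod 13 = 3

j = 3 (mod 13)


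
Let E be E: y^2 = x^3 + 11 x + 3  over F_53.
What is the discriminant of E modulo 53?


4 a^3 + 27 b^2 = 4*11^3 + 27*3^2 = 5324 + 243 = 5567
Delta = -16 * (5567) = -89072
Delta mod 53 = 21

Delta = 21 (mod 53)


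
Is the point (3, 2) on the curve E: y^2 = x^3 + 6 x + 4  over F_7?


Check whether y^2 = x^3 + 6 x + 4 (mod 7) for (x, y) = (3, 2).
LHS: y^2 = 2^2 mod 7 = 4
RHS: x^3 + 6 x + 4 = 3^3 + 6*3 + 4 mod 7 = 0
LHS != RHS

No, not on the curve


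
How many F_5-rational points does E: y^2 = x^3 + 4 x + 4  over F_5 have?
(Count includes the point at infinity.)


For each x in F_5, count y with y^2 = x^3 + 4 x + 4 mod 5:
  x = 0: RHS = 4, y in [2, 3]  -> 2 point(s)
  x = 1: RHS = 4, y in [2, 3]  -> 2 point(s)
  x = 2: RHS = 0, y in [0]  -> 1 point(s)
  x = 4: RHS = 4, y in [2, 3]  -> 2 point(s)
Affine points: 7. Add the point at infinity: total = 8.

#E(F_5) = 8


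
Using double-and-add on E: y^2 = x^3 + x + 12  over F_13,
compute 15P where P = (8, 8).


k = 15 = 1111_2 (binary, LSB first: 1111)
Double-and-add from P = (8, 8):
  bit 0 = 1: acc = O + (8, 8) = (8, 8)
  bit 1 = 1: acc = (8, 8) + (9, 10) = (0, 8)
  bit 2 = 1: acc = (0, 8) + (5, 5) = (12, 7)
  bit 3 = 1: acc = (12, 7) + (2, 10) = (0, 5)

15P = (0, 5)


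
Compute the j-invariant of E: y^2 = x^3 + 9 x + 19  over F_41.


Delta = -16(4 a^3 + 27 b^2) mod 41 = 14
-1728 * (4 a)^3 = -1728 * (4*9)^3 mod 41 = 12
j = 12 * 14^(-1) mod 41 = 36

j = 36 (mod 41)


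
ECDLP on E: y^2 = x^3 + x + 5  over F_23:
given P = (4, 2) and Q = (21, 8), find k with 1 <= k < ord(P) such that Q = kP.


Enumerate multiples of P until we hit Q = (21, 8):
  1P = (4, 2)
  2P = (17, 17)
  3P = (10, 7)
  4P = (18, 17)
  5P = (14, 7)
  6P = (11, 6)
  7P = (21, 8)
Match found at i = 7.

k = 7


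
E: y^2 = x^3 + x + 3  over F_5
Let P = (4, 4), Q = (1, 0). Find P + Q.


P != Q, so use the chord formula.
s = (y2 - y1) / (x2 - x1) = (1) / (2) mod 5 = 3
x3 = s^2 - x1 - x2 mod 5 = 3^2 - 4 - 1 = 4
y3 = s (x1 - x3) - y1 mod 5 = 3 * (4 - 4) - 4 = 1

P + Q = (4, 1)


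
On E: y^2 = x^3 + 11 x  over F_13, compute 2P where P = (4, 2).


Doubling: s = (3 x1^2 + a) / (2 y1)
s = (3*4^2 + 11) / (2*2) mod 13 = 5
x3 = s^2 - 2 x1 mod 13 = 5^2 - 2*4 = 4
y3 = s (x1 - x3) - y1 mod 13 = 5 * (4 - 4) - 2 = 11

2P = (4, 11)


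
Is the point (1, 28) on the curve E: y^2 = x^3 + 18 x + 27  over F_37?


Check whether y^2 = x^3 + 18 x + 27 (mod 37) for (x, y) = (1, 28).
LHS: y^2 = 28^2 mod 37 = 7
RHS: x^3 + 18 x + 27 = 1^3 + 18*1 + 27 mod 37 = 9
LHS != RHS

No, not on the curve


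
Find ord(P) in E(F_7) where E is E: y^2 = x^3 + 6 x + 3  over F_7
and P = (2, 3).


Compute successive multiples of P until we hit O:
  1P = (2, 3)
  2P = (5, 2)
  3P = (4, 0)
  4P = (5, 5)
  5P = (2, 4)
  6P = O

ord(P) = 6


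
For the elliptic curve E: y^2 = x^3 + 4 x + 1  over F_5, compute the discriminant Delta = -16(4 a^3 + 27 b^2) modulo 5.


4 a^3 + 27 b^2 = 4*4^3 + 27*1^2 = 256 + 27 = 283
Delta = -16 * (283) = -4528
Delta mod 5 = 2

Delta = 2 (mod 5)


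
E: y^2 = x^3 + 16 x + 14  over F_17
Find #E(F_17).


For each x in F_17, count y with y^2 = x^3 + 16 x + 14 mod 17:
  x = 3: RHS = 4, y in [2, 15]  -> 2 point(s)
  x = 5: RHS = 15, y in [7, 10]  -> 2 point(s)
  x = 8: RHS = 8, y in [5, 12]  -> 2 point(s)
  x = 10: RHS = 1, y in [1, 16]  -> 2 point(s)
  x = 11: RHS = 8, y in [5, 12]  -> 2 point(s)
  x = 12: RHS = 13, y in [8, 9]  -> 2 point(s)
  x = 15: RHS = 8, y in [5, 12]  -> 2 point(s)
Affine points: 14. Add the point at infinity: total = 15.

#E(F_17) = 15


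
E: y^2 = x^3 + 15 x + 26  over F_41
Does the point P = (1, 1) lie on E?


Check whether y^2 = x^3 + 15 x + 26 (mod 41) for (x, y) = (1, 1).
LHS: y^2 = 1^2 mod 41 = 1
RHS: x^3 + 15 x + 26 = 1^3 + 15*1 + 26 mod 41 = 1
LHS = RHS

Yes, on the curve


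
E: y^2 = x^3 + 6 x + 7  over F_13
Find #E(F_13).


For each x in F_13, count y with y^2 = x^3 + 6 x + 7 mod 13:
  x = 1: RHS = 1, y in [1, 12]  -> 2 point(s)
  x = 2: RHS = 1, y in [1, 12]  -> 2 point(s)
  x = 3: RHS = 0, y in [0]  -> 1 point(s)
  x = 4: RHS = 4, y in [2, 11]  -> 2 point(s)
  x = 6: RHS = 12, y in [5, 8]  -> 2 point(s)
  x = 9: RHS = 10, y in [6, 7]  -> 2 point(s)
  x = 10: RHS = 1, y in [1, 12]  -> 2 point(s)
  x = 11: RHS = 0, y in [0]  -> 1 point(s)
  x = 12: RHS = 0, y in [0]  -> 1 point(s)
Affine points: 15. Add the point at infinity: total = 16.

#E(F_13) = 16


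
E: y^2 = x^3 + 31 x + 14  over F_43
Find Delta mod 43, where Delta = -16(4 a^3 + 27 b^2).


4 a^3 + 27 b^2 = 4*31^3 + 27*14^2 = 119164 + 5292 = 124456
Delta = -16 * (124456) = -1991296
Delta mod 43 = 34

Delta = 34 (mod 43)


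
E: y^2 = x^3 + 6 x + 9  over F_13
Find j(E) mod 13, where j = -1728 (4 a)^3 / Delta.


Delta = -16(4 a^3 + 27 b^2) mod 13 = 12
-1728 * (4 a)^3 = -1728 * (4*6)^3 mod 13 = 5
j = 5 * 12^(-1) mod 13 = 8

j = 8 (mod 13)


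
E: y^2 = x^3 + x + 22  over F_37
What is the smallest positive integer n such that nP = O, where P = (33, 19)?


Compute successive multiples of P until we hit O:
  1P = (33, 19)
  2P = (4, 33)
  3P = (10, 12)
  4P = (22, 31)
  5P = (26, 7)
  6P = (27, 23)
  7P = (35, 7)
  8P = (5, 35)
  ... (continuing to 27P)
  27P = O

ord(P) = 27


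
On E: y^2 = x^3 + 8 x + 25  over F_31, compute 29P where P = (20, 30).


k = 29 = 11101_2 (binary, LSB first: 10111)
Double-and-add from P = (20, 30):
  bit 0 = 1: acc = O + (20, 30) = (20, 30)
  bit 1 = 0: acc unchanged = (20, 30)
  bit 2 = 1: acc = (20, 30) + (16, 8) = (2, 7)
  bit 3 = 1: acc = (2, 7) + (3, 18) = (23, 10)
  bit 4 = 1: acc = (23, 10) + (12, 12) = (5, 29)

29P = (5, 29)


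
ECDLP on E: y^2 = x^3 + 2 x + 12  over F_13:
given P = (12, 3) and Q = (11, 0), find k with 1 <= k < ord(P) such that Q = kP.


Enumerate multiples of P until we hit Q = (11, 0):
  1P = (12, 3)
  2P = (11, 0)
Match found at i = 2.

k = 2


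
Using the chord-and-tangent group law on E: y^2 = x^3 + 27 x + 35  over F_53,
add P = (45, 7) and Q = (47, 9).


P != Q, so use the chord formula.
s = (y2 - y1) / (x2 - x1) = (2) / (2) mod 53 = 1
x3 = s^2 - x1 - x2 mod 53 = 1^2 - 45 - 47 = 15
y3 = s (x1 - x3) - y1 mod 53 = 1 * (45 - 15) - 7 = 23

P + Q = (15, 23)


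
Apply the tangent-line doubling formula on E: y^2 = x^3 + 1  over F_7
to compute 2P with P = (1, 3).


Doubling: s = (3 x1^2 + a) / (2 y1)
s = (3*1^2 + 0) / (2*3) mod 7 = 4
x3 = s^2 - 2 x1 mod 7 = 4^2 - 2*1 = 0
y3 = s (x1 - x3) - y1 mod 7 = 4 * (1 - 0) - 3 = 1

2P = (0, 1)
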